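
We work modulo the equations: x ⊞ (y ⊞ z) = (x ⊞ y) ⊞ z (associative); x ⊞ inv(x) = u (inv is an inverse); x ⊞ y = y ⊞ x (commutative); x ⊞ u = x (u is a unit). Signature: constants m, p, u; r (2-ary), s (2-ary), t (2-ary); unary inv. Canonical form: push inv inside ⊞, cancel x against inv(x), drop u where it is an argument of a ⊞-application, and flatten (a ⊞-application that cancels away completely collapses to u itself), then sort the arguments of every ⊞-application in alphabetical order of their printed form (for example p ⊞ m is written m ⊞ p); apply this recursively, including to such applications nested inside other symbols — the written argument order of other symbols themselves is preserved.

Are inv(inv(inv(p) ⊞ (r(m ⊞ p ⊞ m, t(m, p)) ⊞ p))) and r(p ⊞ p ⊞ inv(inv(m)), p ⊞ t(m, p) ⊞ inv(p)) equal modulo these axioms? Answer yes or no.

Left:  inv(inv(inv(p) ⊞ (r(m ⊞ p ⊞ m, t(m, p)) ⊞ p)))
  Push inv inside:  distribute inv over ⊞ and collapse double inv
  Inverses cancel:  p cancels
  Collect:  r(m ⊞ m ⊞ p, t(m, p))
Right:  r(p ⊞ p ⊞ inv(inv(m)), p ⊞ t(m, p) ⊞ inv(p))
  Work inside:  p ⊞ t(m, p) ⊞ inv(p)
  Cancel inverse pairs:  p cancels
  Collect:  t(m, p)
  Put back:  r(m ⊞ p ⊞ p, t(m, p))

Answer: no — r(m ⊞ m ⊞ p, t(m, p)) vs r(m ⊞ p ⊞ p, t(m, p))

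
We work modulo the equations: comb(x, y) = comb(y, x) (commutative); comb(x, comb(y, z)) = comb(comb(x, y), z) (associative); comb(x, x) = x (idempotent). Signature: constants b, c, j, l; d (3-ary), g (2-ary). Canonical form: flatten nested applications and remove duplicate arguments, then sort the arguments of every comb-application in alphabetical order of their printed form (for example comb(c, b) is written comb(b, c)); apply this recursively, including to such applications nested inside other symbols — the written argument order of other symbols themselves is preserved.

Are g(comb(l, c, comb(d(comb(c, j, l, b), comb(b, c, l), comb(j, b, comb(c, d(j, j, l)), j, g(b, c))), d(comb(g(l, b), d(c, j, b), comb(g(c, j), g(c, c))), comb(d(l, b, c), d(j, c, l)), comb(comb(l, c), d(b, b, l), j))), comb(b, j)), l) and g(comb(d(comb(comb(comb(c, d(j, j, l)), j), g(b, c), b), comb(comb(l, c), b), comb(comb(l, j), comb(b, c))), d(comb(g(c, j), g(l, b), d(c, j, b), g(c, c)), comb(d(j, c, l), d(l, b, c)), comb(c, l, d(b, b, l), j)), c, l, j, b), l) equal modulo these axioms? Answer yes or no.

Answer: no — g(comb(b, c, d(comb(b, c, j, l), comb(b, c, l), comb(b, c, d(j, j, l), g(b, c), j)), d(comb(d(c, j, b), g(c, c), g(c, j), g(l, b)), comb(d(j, c, l), d(l, b, c)), comb(c, d(b, b, l), j, l)), j, l), l) vs g(comb(b, c, d(comb(b, c, d(j, j, l), g(b, c), j), comb(b, c, l), comb(b, c, j, l)), d(comb(d(c, j, b), g(c, c), g(c, j), g(l, b)), comb(d(j, c, l), d(l, b, c)), comb(c, d(b, b, l), j, l)), j, l), l)

Derivation:
Left:  g(comb(l, c, comb(d(comb(c, j, l, b), comb(b, c, l), comb(j, b, comb(c, d(j, j, l)), j, g(b, c))), d(comb(g(l, b), d(c, j, b), comb(g(c, j), g(c, c))), comb(d(l, b, c), d(j, c, l)), comb(comb(l, c), d(b, b, l), j))), comb(b, j)), l)
  Descend into:  comb(l, c, comb(d(comb(c, j, l, b), comb(b, c, l), comb(j, b, comb(c, d(j, j, l)), j, g(b, c))), d(comb(g(l, b), d(c, j, b), comb(g(c, j), g(c, c))), comb(d(l, b, c), d(j, c, l)), comb(comb(l, c), d(b, b, l), j))), comb(b, j))
  Flatten:  comb(l, c, d(comb(c, j, l, b), comb(b, c, l), comb(j, b, comb(c, d(j, j, l)), j, g(b, c))), d(comb(g(l, b), d(c, j, b), comb(g(c, j), g(c, c))), comb(d(l, b, c), d(j, c, l)), comb(comb(l, c), d(b, b, l), j)), b, j)
  Simplify inside:  d(comb(c, j, l, b), comb(b, c, l), comb(j, b, comb(c, d(j, j, l)), j, g(b, c)))  →  d(comb(b, c, j, l), comb(b, c, l), comb(b, c, d(j, j, l), g(b, c), j))
  Canonicalize subterm:  d(comb(g(l, b), d(c, j, b), comb(g(c, j), g(c, c))), comb(d(l, b, c), d(j, c, l)), comb(comb(l, c), d(b, b, l), j))  →  d(comb(d(c, j, b), g(c, c), g(c, j), g(l, b)), comb(d(j, c, l), d(l, b, c)), comb(c, d(b, b, l), j, l))
  Sort arguments:  comb(b, c, d(comb(b, c, j, l), comb(b, c, l), comb(b, c, d(j, j, l), g(b, c), j)), d(comb(d(c, j, b), g(c, c), g(c, j), g(l, b)), comb(d(j, c, l), d(l, b, c)), comb(c, d(b, b, l), j, l)), j, l)
  Put back:  g(comb(b, c, d(comb(b, c, j, l), comb(b, c, l), comb(b, c, d(j, j, l), g(b, c), j)), d(comb(d(c, j, b), g(c, c), g(c, j), g(l, b)), comb(d(j, c, l), d(l, b, c)), comb(c, d(b, b, l), j, l)), j, l), l)
Right:  g(comb(d(comb(comb(comb(c, d(j, j, l)), j), g(b, c), b), comb(comb(l, c), b), comb(comb(l, j), comb(b, c))), d(comb(g(c, j), g(l, b), d(c, j, b), g(c, c)), comb(d(j, c, l), d(l, b, c)), comb(c, l, d(b, b, l), j)), c, l, j, b), l)
  Work inside:  comb(d(comb(comb(comb(c, d(j, j, l)), j), g(b, c), b), comb(comb(l, c), b), comb(comb(l, j), comb(b, c))), d(comb(g(c, j), g(l, b), d(c, j, b), g(c, c)), comb(d(j, c, l), d(l, b, c)), comb(c, l, d(b, b, l), j)), c, l, j, b)
  Simplify inside:  d(comb(comb(comb(c, d(j, j, l)), j), g(b, c), b), comb(comb(l, c), b), comb(comb(l, j), comb(b, c)))  →  d(comb(b, c, d(j, j, l), g(b, c), j), comb(b, c, l), comb(b, c, j, l))
  Simplify inside:  d(comb(g(c, j), g(l, b), d(c, j, b), g(c, c)), comb(d(j, c, l), d(l, b, c)), comb(c, l, d(b, b, l), j))  →  d(comb(d(c, j, b), g(c, c), g(c, j), g(l, b)), comb(d(j, c, l), d(l, b, c)), comb(c, d(b, b, l), j, l))
  Sort arguments:  comb(b, c, d(comb(b, c, d(j, j, l), g(b, c), j), comb(b, c, l), comb(b, c, j, l)), d(comb(d(c, j, b), g(c, c), g(c, j), g(l, b)), comb(d(j, c, l), d(l, b, c)), comb(c, d(b, b, l), j, l)), j, l)
  Rebuild:  g(comb(b, c, d(comb(b, c, d(j, j, l), g(b, c), j), comb(b, c, l), comb(b, c, j, l)), d(comb(d(c, j, b), g(c, c), g(c, j), g(l, b)), comb(d(j, c, l), d(l, b, c)), comb(c, d(b, b, l), j, l)), j, l), l)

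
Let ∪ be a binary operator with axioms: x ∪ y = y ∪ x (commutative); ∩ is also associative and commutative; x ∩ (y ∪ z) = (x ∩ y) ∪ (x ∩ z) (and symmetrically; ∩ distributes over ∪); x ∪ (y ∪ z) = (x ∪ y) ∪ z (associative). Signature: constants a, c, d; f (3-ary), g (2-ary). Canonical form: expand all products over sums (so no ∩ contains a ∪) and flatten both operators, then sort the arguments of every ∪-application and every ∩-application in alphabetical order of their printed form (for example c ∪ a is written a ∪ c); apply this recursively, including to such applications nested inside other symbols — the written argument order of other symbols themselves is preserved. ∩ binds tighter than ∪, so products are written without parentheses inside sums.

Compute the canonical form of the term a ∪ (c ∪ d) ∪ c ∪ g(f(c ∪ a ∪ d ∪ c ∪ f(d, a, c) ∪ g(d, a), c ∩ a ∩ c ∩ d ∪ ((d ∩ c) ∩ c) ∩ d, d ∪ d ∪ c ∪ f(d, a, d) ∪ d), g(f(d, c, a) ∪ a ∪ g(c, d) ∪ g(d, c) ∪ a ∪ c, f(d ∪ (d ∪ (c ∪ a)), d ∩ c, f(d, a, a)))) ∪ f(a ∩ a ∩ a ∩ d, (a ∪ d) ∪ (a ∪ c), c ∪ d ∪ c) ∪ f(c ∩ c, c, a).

Answer: a ∪ c ∪ c ∪ d ∪ f(a ∩ a ∩ a ∩ d, a ∪ a ∪ c ∪ d, c ∪ c ∪ d) ∪ f(c ∩ c, c, a) ∪ g(f(a ∪ c ∪ c ∪ d ∪ f(d, a, c) ∪ g(d, a), a ∩ c ∩ c ∩ d ∪ c ∩ c ∩ d ∩ d, c ∪ d ∪ d ∪ d ∪ f(d, a, d)), g(a ∪ a ∪ c ∪ f(d, c, a) ∪ g(c, d) ∪ g(d, c), f(a ∪ c ∪ d ∪ d, c ∩ d, f(d, a, a))))

Derivation:
Flatten:  a ∪ c ∪ d ∪ c ∪ g(f(a ∪ c ∪ c ∪ d ∪ f(d, a, c) ∪ g(d, a), a ∩ c ∩ c ∩ d ∪ c ∩ c ∩ d ∩ d, c ∪ d ∪ d ∪ d ∪ f(d, a, d)), g(a ∪ a ∪ c ∪ f(d, c, a) ∪ g(c, d) ∪ g(d, c), f(a ∪ c ∪ d ∪ d, c ∩ d, f(d, a, a)))) ∪ f(a ∩ a ∩ a ∩ d, a ∪ a ∪ c ∪ d, c ∪ c ∪ d) ∪ f(c ∩ c, c, a)
Order the arguments:  a ∪ c ∪ c ∪ d ∪ f(a ∩ a ∩ a ∩ d, a ∪ a ∪ c ∪ d, c ∪ c ∪ d) ∪ f(c ∩ c, c, a) ∪ g(f(a ∪ c ∪ c ∪ d ∪ f(d, a, c) ∪ g(d, a), a ∩ c ∩ c ∩ d ∪ c ∩ c ∩ d ∩ d, c ∪ d ∪ d ∪ d ∪ f(d, a, d)), g(a ∪ a ∪ c ∪ f(d, c, a) ∪ g(c, d) ∪ g(d, c), f(a ∪ c ∪ d ∪ d, c ∩ d, f(d, a, a))))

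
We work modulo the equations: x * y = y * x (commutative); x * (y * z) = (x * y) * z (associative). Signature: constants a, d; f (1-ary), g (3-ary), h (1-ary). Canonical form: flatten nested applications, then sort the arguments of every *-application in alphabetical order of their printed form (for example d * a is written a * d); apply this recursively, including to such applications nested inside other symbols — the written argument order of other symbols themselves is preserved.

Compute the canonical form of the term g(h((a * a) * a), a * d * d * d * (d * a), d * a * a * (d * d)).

Answer: g(h(a * a * a), a * a * d * d * d * d, a * a * d * d * d)

Derivation:
Work inside:  a * d * d * d * (d * a)
Un-nest:  a * d * d * d * d * a
Sort:  a * a * d * d * d * d
Reassemble:  g(h(a * a * a), a * a * d * d * d * d, a * a * d * d * d)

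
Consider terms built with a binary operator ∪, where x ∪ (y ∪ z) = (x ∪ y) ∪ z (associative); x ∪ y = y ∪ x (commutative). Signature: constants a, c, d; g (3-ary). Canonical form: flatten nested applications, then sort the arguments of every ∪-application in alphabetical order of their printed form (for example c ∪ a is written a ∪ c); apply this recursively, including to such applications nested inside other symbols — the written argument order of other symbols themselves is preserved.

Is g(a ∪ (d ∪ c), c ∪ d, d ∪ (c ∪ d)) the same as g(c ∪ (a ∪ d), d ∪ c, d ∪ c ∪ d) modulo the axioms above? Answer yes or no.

Left:  g(a ∪ (d ∪ c), c ∪ d, d ∪ (c ∪ d))
  Work inside:  d ∪ (c ∪ d)
  Un-nest:  d ∪ c ∪ d
  Sort arguments:  c ∪ d ∪ d
  Rebuild:  g(a ∪ c ∪ d, c ∪ d, c ∪ d ∪ d)
Right:  g(c ∪ (a ∪ d), d ∪ c, d ∪ c ∪ d)
  Descend into:  c ∪ (a ∪ d)
  Un-nest:  c ∪ a ∪ d
  Sort arguments:  a ∪ c ∪ d
  Put back:  g(a ∪ c ∪ d, c ∪ d, c ∪ d ∪ d)

Answer: yes — both canonical forms are g(a ∪ c ∪ d, c ∪ d, c ∪ d ∪ d)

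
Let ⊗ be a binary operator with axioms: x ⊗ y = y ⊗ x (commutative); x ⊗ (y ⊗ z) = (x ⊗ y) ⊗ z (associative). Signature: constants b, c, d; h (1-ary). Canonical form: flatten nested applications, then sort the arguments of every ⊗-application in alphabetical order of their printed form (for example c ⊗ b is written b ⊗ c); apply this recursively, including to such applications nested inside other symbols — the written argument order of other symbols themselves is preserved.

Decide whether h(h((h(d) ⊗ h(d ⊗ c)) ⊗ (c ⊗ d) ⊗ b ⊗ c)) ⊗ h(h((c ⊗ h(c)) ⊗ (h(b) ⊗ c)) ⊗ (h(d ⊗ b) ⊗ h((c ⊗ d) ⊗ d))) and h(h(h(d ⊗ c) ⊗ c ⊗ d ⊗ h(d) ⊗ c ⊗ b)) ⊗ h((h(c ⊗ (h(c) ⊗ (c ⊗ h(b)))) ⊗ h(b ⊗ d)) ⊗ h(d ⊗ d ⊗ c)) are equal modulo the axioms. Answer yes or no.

Left:  h(h((h(d) ⊗ h(d ⊗ c)) ⊗ (c ⊗ d) ⊗ b ⊗ c)) ⊗ h(h((c ⊗ h(c)) ⊗ (h(b) ⊗ c)) ⊗ (h(d ⊗ b) ⊗ h((c ⊗ d) ⊗ d)))
  Canonicalize subterm:  h(h((h(d) ⊗ h(d ⊗ c)) ⊗ (c ⊗ d) ⊗ b ⊗ c))  →  h(h(b ⊗ c ⊗ c ⊗ d ⊗ h(c ⊗ d) ⊗ h(d)))
  Canonicalize subterm:  h(h((c ⊗ h(c)) ⊗ (h(b) ⊗ c)) ⊗ (h(d ⊗ b) ⊗ h((c ⊗ d) ⊗ d)))  →  h(h(b ⊗ d) ⊗ h(c ⊗ c ⊗ h(b) ⊗ h(c)) ⊗ h(c ⊗ d ⊗ d))
  Sort arguments:  h(h(b ⊗ c ⊗ c ⊗ d ⊗ h(c ⊗ d) ⊗ h(d))) ⊗ h(h(b ⊗ d) ⊗ h(c ⊗ c ⊗ h(b) ⊗ h(c)) ⊗ h(c ⊗ d ⊗ d))
Right:  h(h(h(d ⊗ c) ⊗ c ⊗ d ⊗ h(d) ⊗ c ⊗ b)) ⊗ h((h(c ⊗ (h(c) ⊗ (c ⊗ h(b)))) ⊗ h(b ⊗ d)) ⊗ h(d ⊗ d ⊗ c))
  Simplify inside:  h(h(h(d ⊗ c) ⊗ c ⊗ d ⊗ h(d) ⊗ c ⊗ b))  →  h(h(b ⊗ c ⊗ c ⊗ d ⊗ h(c ⊗ d) ⊗ h(d)))
  Canonicalize subterm:  h((h(c ⊗ (h(c) ⊗ (c ⊗ h(b)))) ⊗ h(b ⊗ d)) ⊗ h(d ⊗ d ⊗ c))  →  h(h(b ⊗ d) ⊗ h(c ⊗ c ⊗ h(b) ⊗ h(c)) ⊗ h(c ⊗ d ⊗ d))
  Sort:  h(h(b ⊗ c ⊗ c ⊗ d ⊗ h(c ⊗ d) ⊗ h(d))) ⊗ h(h(b ⊗ d) ⊗ h(c ⊗ c ⊗ h(b) ⊗ h(c)) ⊗ h(c ⊗ d ⊗ d))

Answer: yes — both canonical forms are h(h(b ⊗ c ⊗ c ⊗ d ⊗ h(c ⊗ d) ⊗ h(d))) ⊗ h(h(b ⊗ d) ⊗ h(c ⊗ c ⊗ h(b) ⊗ h(c)) ⊗ h(c ⊗ d ⊗ d))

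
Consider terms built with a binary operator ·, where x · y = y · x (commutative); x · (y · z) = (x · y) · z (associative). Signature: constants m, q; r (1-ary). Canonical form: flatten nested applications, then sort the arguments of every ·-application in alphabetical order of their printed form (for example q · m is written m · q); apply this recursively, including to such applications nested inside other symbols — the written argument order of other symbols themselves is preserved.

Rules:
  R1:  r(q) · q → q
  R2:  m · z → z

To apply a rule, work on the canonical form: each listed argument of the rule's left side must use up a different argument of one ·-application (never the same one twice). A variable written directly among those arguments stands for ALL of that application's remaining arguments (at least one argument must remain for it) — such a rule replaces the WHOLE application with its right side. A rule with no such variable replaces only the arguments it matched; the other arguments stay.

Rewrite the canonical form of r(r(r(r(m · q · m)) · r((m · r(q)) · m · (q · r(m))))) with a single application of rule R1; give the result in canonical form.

Answer: r(r(r(m · m · q · r(m)) · r(r(m · m · q))))

Derivation:
Canonical form:  r(r(r(m · m · q · r(m) · r(q)) · r(r(m · m · q))))
Match R1:  consume q, r(q)
New term:  r(r(r(m · m · q · r(m)) · r(r(m · m · q))))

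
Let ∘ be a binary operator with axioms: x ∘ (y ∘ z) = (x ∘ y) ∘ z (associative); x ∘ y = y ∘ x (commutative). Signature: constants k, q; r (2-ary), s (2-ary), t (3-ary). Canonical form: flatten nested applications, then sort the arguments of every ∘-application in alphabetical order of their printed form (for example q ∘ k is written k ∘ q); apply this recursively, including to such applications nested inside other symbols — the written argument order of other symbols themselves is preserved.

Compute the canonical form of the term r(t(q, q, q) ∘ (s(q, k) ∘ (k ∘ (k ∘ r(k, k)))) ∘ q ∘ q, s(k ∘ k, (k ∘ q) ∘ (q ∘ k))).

Answer: r(k ∘ k ∘ q ∘ q ∘ r(k, k) ∘ s(q, k) ∘ t(q, q, q), s(k ∘ k, k ∘ k ∘ q ∘ q))

Derivation:
Descend into:  t(q, q, q) ∘ (s(q, k) ∘ (k ∘ (k ∘ r(k, k)))) ∘ q ∘ q
Flatten:  t(q, q, q) ∘ s(q, k) ∘ k ∘ k ∘ r(k, k) ∘ q ∘ q
Sort:  k ∘ k ∘ q ∘ q ∘ r(k, k) ∘ s(q, k) ∘ t(q, q, q)
Reassemble:  r(k ∘ k ∘ q ∘ q ∘ r(k, k) ∘ s(q, k) ∘ t(q, q, q), s(k ∘ k, k ∘ k ∘ q ∘ q))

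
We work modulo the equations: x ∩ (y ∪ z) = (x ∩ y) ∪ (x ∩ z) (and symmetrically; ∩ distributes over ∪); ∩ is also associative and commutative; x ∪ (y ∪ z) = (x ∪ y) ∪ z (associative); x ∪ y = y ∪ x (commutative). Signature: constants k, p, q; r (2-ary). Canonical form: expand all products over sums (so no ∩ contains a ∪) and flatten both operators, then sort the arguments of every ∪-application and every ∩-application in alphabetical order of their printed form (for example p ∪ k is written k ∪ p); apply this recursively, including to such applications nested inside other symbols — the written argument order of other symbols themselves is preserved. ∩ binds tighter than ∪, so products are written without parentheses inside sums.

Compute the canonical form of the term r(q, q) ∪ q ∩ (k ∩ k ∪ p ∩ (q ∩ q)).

Answer: k ∩ k ∩ q ∪ p ∩ q ∩ q ∩ q ∪ r(q, q)

Derivation:
Expand:  r(q, q) ∪ k ∩ k ∩ q ∪ p ∩ q ∩ q ∩ q
Sort:  k ∩ k ∩ q ∪ p ∩ q ∩ q ∩ q ∪ r(q, q)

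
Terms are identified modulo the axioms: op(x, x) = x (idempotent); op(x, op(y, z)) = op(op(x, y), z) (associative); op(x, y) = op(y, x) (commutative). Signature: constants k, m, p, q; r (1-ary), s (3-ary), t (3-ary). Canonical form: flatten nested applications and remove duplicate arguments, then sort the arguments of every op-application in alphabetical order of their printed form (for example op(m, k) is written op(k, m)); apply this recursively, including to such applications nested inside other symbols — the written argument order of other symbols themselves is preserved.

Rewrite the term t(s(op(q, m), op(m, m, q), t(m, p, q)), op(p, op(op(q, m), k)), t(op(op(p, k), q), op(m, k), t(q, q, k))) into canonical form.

Answer: t(s(op(m, q), op(m, q), t(m, p, q)), op(k, m, p, q), t(op(k, p, q), op(k, m), t(q, q, k)))

Derivation:
Focus inside:  op(p, op(op(q, m), k))
Flatten:  op(p, q, m, k)
Sort arguments:  op(k, m, p, q)
Put back:  t(s(op(m, q), op(m, q), t(m, p, q)), op(k, m, p, q), t(op(k, p, q), op(k, m), t(q, q, k)))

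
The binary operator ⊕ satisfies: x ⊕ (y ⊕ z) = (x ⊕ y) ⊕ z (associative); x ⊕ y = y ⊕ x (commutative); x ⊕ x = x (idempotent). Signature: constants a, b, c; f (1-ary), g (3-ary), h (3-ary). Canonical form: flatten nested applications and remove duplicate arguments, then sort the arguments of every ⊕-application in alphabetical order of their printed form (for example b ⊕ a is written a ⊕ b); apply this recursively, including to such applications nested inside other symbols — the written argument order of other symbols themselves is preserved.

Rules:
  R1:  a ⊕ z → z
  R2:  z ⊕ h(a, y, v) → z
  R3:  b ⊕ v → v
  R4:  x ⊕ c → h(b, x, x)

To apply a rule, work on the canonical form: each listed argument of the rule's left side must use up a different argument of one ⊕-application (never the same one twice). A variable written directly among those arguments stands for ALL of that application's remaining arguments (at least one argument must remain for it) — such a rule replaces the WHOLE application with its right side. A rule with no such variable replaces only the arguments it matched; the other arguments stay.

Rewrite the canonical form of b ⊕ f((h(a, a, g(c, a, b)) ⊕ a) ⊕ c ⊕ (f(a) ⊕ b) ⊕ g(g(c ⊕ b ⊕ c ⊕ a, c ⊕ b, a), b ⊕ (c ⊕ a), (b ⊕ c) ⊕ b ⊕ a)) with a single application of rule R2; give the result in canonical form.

Answer: b ⊕ f(a ⊕ b ⊕ c ⊕ f(a) ⊕ g(g(a ⊕ b ⊕ c, b ⊕ c, a), a ⊕ b ⊕ c, a ⊕ b ⊕ c))

Derivation:
Canonical form:  b ⊕ f(a ⊕ b ⊕ c ⊕ f(a) ⊕ g(g(a ⊕ b ⊕ c, b ⊕ c, a), a ⊕ b ⊕ c, a ⊕ b ⊕ c) ⊕ h(a, a, g(c, a, b)))
R2 matches:  uses h(a, a, g(c, a, b));  v := g(c, a, b), y := a, z := a ⊕ b ⊕ c ⊕ f(a) ⊕ g(g(a ⊕ b ⊕ c, b ⊕ c, a), a ⊕ b ⊕ c, a ⊕ b ⊕ c)
The variable takes the whole remainder — replace the entire application.
Giving:  b ⊕ f(a ⊕ b ⊕ c ⊕ f(a) ⊕ g(g(a ⊕ b ⊕ c, b ⊕ c, a), a ⊕ b ⊕ c, a ⊕ b ⊕ c))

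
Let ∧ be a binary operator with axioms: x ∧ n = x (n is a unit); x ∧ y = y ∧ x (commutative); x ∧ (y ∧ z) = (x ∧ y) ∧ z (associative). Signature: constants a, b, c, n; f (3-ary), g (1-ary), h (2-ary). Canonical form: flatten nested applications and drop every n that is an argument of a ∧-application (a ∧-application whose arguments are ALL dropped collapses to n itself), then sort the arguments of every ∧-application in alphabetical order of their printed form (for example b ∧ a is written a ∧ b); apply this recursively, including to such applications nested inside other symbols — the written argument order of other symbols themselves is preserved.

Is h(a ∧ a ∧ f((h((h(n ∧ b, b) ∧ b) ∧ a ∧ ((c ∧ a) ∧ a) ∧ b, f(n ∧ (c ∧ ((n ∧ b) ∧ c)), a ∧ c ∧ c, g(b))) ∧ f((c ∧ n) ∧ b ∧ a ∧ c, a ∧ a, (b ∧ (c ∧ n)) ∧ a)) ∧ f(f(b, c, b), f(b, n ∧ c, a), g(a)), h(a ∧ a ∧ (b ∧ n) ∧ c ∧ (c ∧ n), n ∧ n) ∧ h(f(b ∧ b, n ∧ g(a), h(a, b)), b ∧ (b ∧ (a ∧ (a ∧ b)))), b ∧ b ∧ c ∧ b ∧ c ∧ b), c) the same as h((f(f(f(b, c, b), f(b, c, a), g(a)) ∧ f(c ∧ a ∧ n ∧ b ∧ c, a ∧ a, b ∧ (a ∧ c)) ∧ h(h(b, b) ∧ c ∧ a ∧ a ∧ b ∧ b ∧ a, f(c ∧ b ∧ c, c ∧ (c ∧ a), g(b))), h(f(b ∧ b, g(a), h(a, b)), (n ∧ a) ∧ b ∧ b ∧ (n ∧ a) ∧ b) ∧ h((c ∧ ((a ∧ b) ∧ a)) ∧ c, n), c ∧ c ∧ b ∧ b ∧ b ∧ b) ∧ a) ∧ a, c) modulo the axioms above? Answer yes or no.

Left:  h(a ∧ a ∧ f((h((h(n ∧ b, b) ∧ b) ∧ a ∧ ((c ∧ a) ∧ a) ∧ b, f(n ∧ (c ∧ ((n ∧ b) ∧ c)), a ∧ c ∧ c, g(b))) ∧ f((c ∧ n) ∧ b ∧ a ∧ c, a ∧ a, (b ∧ (c ∧ n)) ∧ a)) ∧ f(f(b, c, b), f(b, n ∧ c, a), g(a)), h(a ∧ a ∧ (b ∧ n) ∧ c ∧ (c ∧ n), n ∧ n) ∧ h(f(b ∧ b, n ∧ g(a), h(a, b)), b ∧ (b ∧ (a ∧ (a ∧ b)))), b ∧ b ∧ c ∧ b ∧ c ∧ b), c)
  Work inside:  a ∧ a ∧ f((h((h(n ∧ b, b) ∧ b) ∧ a ∧ ((c ∧ a) ∧ a) ∧ b, f(n ∧ (c ∧ ((n ∧ b) ∧ c)), a ∧ c ∧ c, g(b))) ∧ f((c ∧ n) ∧ b ∧ a ∧ c, a ∧ a, (b ∧ (c ∧ n)) ∧ a)) ∧ f(f(b, c, b), f(b, n ∧ c, a), g(a)), h(a ∧ a ∧ (b ∧ n) ∧ c ∧ (c ∧ n), n ∧ n) ∧ h(f(b ∧ b, n ∧ g(a), h(a, b)), b ∧ (b ∧ (a ∧ (a ∧ b)))), b ∧ b ∧ c ∧ b ∧ c ∧ b)
  Canonicalize subterm:  f((h((h(n ∧ b, b) ∧ b) ∧ a ∧ ((c ∧ a) ∧ a) ∧ b, f(n ∧ (c ∧ ((n ∧ b) ∧ c)), a ∧ c ∧ c, g(b))) ∧ f((c ∧ n) ∧ b ∧ a ∧ c, a ∧ a, (b ∧ (c ∧ n)) ∧ a)) ∧ f(f(b, c, b), f(b, n ∧ c, a), g(a)), h(a ∧ a ∧ (b ∧ n) ∧ c ∧ (c ∧ n), n ∧ n) ∧ h(f(b ∧ b, n ∧ g(a), h(a, b)), b ∧ (b ∧ (a ∧ (a ∧ b)))), b ∧ b ∧ c ∧ b ∧ c ∧ b)  →  f(f(a ∧ b ∧ c ∧ c, a ∧ a, a ∧ b ∧ c) ∧ f(f(b, c, b), f(b, c, a), g(a)) ∧ h(a ∧ a ∧ a ∧ b ∧ b ∧ c ∧ h(b, b), f(b ∧ c ∧ c, a ∧ c ∧ c, g(b))), h(a ∧ a ∧ b ∧ c ∧ c, n) ∧ h(f(b ∧ b, g(a), h(a, b)), a ∧ a ∧ b ∧ b ∧ b), b ∧ b ∧ b ∧ b ∧ c ∧ c)
  Order the arguments:  a ∧ a ∧ f(f(a ∧ b ∧ c ∧ c, a ∧ a, a ∧ b ∧ c) ∧ f(f(b, c, b), f(b, c, a), g(a)) ∧ h(a ∧ a ∧ a ∧ b ∧ b ∧ c ∧ h(b, b), f(b ∧ c ∧ c, a ∧ c ∧ c, g(b))), h(a ∧ a ∧ b ∧ c ∧ c, n) ∧ h(f(b ∧ b, g(a), h(a, b)), a ∧ a ∧ b ∧ b ∧ b), b ∧ b ∧ b ∧ b ∧ c ∧ c)
  Put back:  h(a ∧ a ∧ f(f(a ∧ b ∧ c ∧ c, a ∧ a, a ∧ b ∧ c) ∧ f(f(b, c, b), f(b, c, a), g(a)) ∧ h(a ∧ a ∧ a ∧ b ∧ b ∧ c ∧ h(b, b), f(b ∧ c ∧ c, a ∧ c ∧ c, g(b))), h(a ∧ a ∧ b ∧ c ∧ c, n) ∧ h(f(b ∧ b, g(a), h(a, b)), a ∧ a ∧ b ∧ b ∧ b), b ∧ b ∧ b ∧ b ∧ c ∧ c), c)
Right:  h((f(f(f(b, c, b), f(b, c, a), g(a)) ∧ f(c ∧ a ∧ n ∧ b ∧ c, a ∧ a, b ∧ (a ∧ c)) ∧ h(h(b, b) ∧ c ∧ a ∧ a ∧ b ∧ b ∧ a, f(c ∧ b ∧ c, c ∧ (c ∧ a), g(b))), h(f(b ∧ b, g(a), h(a, b)), (n ∧ a) ∧ b ∧ b ∧ (n ∧ a) ∧ b) ∧ h((c ∧ ((a ∧ b) ∧ a)) ∧ c, n), c ∧ c ∧ b ∧ b ∧ b ∧ b) ∧ a) ∧ a, c)
  Descend into:  (f(f(f(b, c, b), f(b, c, a), g(a)) ∧ f(c ∧ a ∧ n ∧ b ∧ c, a ∧ a, b ∧ (a ∧ c)) ∧ h(h(b, b) ∧ c ∧ a ∧ a ∧ b ∧ b ∧ a, f(c ∧ b ∧ c, c ∧ (c ∧ a), g(b))), h(f(b ∧ b, g(a), h(a, b)), (n ∧ a) ∧ b ∧ b ∧ (n ∧ a) ∧ b) ∧ h((c ∧ ((a ∧ b) ∧ a)) ∧ c, n), c ∧ c ∧ b ∧ b ∧ b ∧ b) ∧ a) ∧ a
  Flatten:  f(f(f(b, c, b), f(b, c, a), g(a)) ∧ f(c ∧ a ∧ n ∧ b ∧ c, a ∧ a, b ∧ (a ∧ c)) ∧ h(h(b, b) ∧ c ∧ a ∧ a ∧ b ∧ b ∧ a, f(c ∧ b ∧ c, c ∧ (c ∧ a), g(b))), h(f(b ∧ b, g(a), h(a, b)), (n ∧ a) ∧ b ∧ b ∧ (n ∧ a) ∧ b) ∧ h((c ∧ ((a ∧ b) ∧ a)) ∧ c, n), c ∧ c ∧ b ∧ b ∧ b ∧ b) ∧ a ∧ a
  Canonicalize subterm:  f(f(f(b, c, b), f(b, c, a), g(a)) ∧ f(c ∧ a ∧ n ∧ b ∧ c, a ∧ a, b ∧ (a ∧ c)) ∧ h(h(b, b) ∧ c ∧ a ∧ a ∧ b ∧ b ∧ a, f(c ∧ b ∧ c, c ∧ (c ∧ a), g(b))), h(f(b ∧ b, g(a), h(a, b)), (n ∧ a) ∧ b ∧ b ∧ (n ∧ a) ∧ b) ∧ h((c ∧ ((a ∧ b) ∧ a)) ∧ c, n), c ∧ c ∧ b ∧ b ∧ b ∧ b)  →  f(f(a ∧ b ∧ c ∧ c, a ∧ a, a ∧ b ∧ c) ∧ f(f(b, c, b), f(b, c, a), g(a)) ∧ h(a ∧ a ∧ a ∧ b ∧ b ∧ c ∧ h(b, b), f(b ∧ c ∧ c, a ∧ c ∧ c, g(b))), h(a ∧ a ∧ b ∧ c ∧ c, n) ∧ h(f(b ∧ b, g(a), h(a, b)), a ∧ a ∧ b ∧ b ∧ b), b ∧ b ∧ b ∧ b ∧ c ∧ c)
  Sort:  a ∧ a ∧ f(f(a ∧ b ∧ c ∧ c, a ∧ a, a ∧ b ∧ c) ∧ f(f(b, c, b), f(b, c, a), g(a)) ∧ h(a ∧ a ∧ a ∧ b ∧ b ∧ c ∧ h(b, b), f(b ∧ c ∧ c, a ∧ c ∧ c, g(b))), h(a ∧ a ∧ b ∧ c ∧ c, n) ∧ h(f(b ∧ b, g(a), h(a, b)), a ∧ a ∧ b ∧ b ∧ b), b ∧ b ∧ b ∧ b ∧ c ∧ c)
  Put back:  h(a ∧ a ∧ f(f(a ∧ b ∧ c ∧ c, a ∧ a, a ∧ b ∧ c) ∧ f(f(b, c, b), f(b, c, a), g(a)) ∧ h(a ∧ a ∧ a ∧ b ∧ b ∧ c ∧ h(b, b), f(b ∧ c ∧ c, a ∧ c ∧ c, g(b))), h(a ∧ a ∧ b ∧ c ∧ c, n) ∧ h(f(b ∧ b, g(a), h(a, b)), a ∧ a ∧ b ∧ b ∧ b), b ∧ b ∧ b ∧ b ∧ c ∧ c), c)

Answer: yes — both canonical forms are h(a ∧ a ∧ f(f(a ∧ b ∧ c ∧ c, a ∧ a, a ∧ b ∧ c) ∧ f(f(b, c, b), f(b, c, a), g(a)) ∧ h(a ∧ a ∧ a ∧ b ∧ b ∧ c ∧ h(b, b), f(b ∧ c ∧ c, a ∧ c ∧ c, g(b))), h(a ∧ a ∧ b ∧ c ∧ c, n) ∧ h(f(b ∧ b, g(a), h(a, b)), a ∧ a ∧ b ∧ b ∧ b), b ∧ b ∧ b ∧ b ∧ c ∧ c), c)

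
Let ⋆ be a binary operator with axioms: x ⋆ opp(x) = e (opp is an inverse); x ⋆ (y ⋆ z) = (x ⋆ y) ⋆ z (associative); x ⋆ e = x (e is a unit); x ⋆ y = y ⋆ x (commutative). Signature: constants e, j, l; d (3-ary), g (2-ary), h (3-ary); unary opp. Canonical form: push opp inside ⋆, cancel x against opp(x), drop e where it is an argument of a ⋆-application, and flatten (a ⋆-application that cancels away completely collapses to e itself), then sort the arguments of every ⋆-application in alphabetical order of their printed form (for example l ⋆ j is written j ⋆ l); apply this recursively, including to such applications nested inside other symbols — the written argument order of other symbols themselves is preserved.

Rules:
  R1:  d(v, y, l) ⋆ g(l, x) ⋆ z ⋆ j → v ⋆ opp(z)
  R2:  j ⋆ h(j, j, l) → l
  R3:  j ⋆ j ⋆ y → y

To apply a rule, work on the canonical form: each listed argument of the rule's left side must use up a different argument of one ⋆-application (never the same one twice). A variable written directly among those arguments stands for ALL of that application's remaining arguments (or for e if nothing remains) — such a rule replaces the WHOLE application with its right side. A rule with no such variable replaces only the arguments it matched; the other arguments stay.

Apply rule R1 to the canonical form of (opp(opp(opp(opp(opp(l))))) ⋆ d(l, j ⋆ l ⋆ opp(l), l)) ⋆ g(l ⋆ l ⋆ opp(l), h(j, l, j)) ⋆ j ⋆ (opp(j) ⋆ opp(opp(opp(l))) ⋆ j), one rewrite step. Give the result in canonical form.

Canonical form:  d(l, j, l) ⋆ g(l, h(j, l, j)) ⋆ j ⋆ opp(l) ⋆ opp(l)
R1 matches:  uses d(l, j, l), g(l, h(j, l, j)), j;  v := l, x := h(j, l, j), y := j, z := opp(l) ⋆ opp(l)
Every leftover argument binds to the variable; the entire application is replaced.
Result:  l ⋆ l ⋆ l

Answer: l ⋆ l ⋆ l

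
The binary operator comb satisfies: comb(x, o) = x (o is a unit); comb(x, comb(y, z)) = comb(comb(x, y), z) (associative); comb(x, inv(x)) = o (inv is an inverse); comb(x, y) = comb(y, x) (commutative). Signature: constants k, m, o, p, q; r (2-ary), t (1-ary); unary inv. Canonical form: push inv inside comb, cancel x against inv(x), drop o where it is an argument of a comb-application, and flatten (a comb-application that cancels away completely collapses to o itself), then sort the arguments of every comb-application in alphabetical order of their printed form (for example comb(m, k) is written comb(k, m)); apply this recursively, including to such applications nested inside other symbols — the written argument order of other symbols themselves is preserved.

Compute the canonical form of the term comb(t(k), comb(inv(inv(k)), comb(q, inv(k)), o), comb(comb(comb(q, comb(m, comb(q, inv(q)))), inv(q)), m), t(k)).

Answer: comb(m, m, q, t(k), t(k))

Derivation:
Push inv inside:  distribute inv over comb and collapse double inv
Cancel inverse pairs:  k cancels
Collect:  comb(t(k), t(k), q, m, m)
Sort:  comb(m, m, q, t(k), t(k))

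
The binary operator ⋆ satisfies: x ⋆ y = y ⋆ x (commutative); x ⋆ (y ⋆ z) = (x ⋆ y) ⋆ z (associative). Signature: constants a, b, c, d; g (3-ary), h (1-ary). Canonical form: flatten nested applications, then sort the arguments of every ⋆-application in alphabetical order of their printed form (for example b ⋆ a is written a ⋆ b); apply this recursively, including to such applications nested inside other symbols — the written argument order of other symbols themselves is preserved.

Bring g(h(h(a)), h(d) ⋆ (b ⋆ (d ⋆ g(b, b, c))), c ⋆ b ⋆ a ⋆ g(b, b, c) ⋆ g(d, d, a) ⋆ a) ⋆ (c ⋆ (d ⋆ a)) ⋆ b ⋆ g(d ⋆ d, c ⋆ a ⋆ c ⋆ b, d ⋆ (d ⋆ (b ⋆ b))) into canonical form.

Un-nest:  g(h(h(a)), h(d) ⋆ (b ⋆ (d ⋆ g(b, b, c))), c ⋆ b ⋆ a ⋆ g(b, b, c) ⋆ g(d, d, a) ⋆ a) ⋆ c ⋆ d ⋆ a ⋆ b ⋆ g(d ⋆ d, c ⋆ a ⋆ c ⋆ b, d ⋆ (d ⋆ (b ⋆ b)))
Simplify inside:  g(h(h(a)), h(d) ⋆ (b ⋆ (d ⋆ g(b, b, c))), c ⋆ b ⋆ a ⋆ g(b, b, c) ⋆ g(d, d, a) ⋆ a)  →  g(h(h(a)), b ⋆ d ⋆ g(b, b, c) ⋆ h(d), a ⋆ a ⋆ b ⋆ c ⋆ g(b, b, c) ⋆ g(d, d, a))
Canonicalize subterm:  g(d ⋆ d, c ⋆ a ⋆ c ⋆ b, d ⋆ (d ⋆ (b ⋆ b)))  →  g(d ⋆ d, a ⋆ b ⋆ c ⋆ c, b ⋆ b ⋆ d ⋆ d)
Sort arguments:  a ⋆ b ⋆ c ⋆ d ⋆ g(d ⋆ d, a ⋆ b ⋆ c ⋆ c, b ⋆ b ⋆ d ⋆ d) ⋆ g(h(h(a)), b ⋆ d ⋆ g(b, b, c) ⋆ h(d), a ⋆ a ⋆ b ⋆ c ⋆ g(b, b, c) ⋆ g(d, d, a))

Answer: a ⋆ b ⋆ c ⋆ d ⋆ g(d ⋆ d, a ⋆ b ⋆ c ⋆ c, b ⋆ b ⋆ d ⋆ d) ⋆ g(h(h(a)), b ⋆ d ⋆ g(b, b, c) ⋆ h(d), a ⋆ a ⋆ b ⋆ c ⋆ g(b, b, c) ⋆ g(d, d, a))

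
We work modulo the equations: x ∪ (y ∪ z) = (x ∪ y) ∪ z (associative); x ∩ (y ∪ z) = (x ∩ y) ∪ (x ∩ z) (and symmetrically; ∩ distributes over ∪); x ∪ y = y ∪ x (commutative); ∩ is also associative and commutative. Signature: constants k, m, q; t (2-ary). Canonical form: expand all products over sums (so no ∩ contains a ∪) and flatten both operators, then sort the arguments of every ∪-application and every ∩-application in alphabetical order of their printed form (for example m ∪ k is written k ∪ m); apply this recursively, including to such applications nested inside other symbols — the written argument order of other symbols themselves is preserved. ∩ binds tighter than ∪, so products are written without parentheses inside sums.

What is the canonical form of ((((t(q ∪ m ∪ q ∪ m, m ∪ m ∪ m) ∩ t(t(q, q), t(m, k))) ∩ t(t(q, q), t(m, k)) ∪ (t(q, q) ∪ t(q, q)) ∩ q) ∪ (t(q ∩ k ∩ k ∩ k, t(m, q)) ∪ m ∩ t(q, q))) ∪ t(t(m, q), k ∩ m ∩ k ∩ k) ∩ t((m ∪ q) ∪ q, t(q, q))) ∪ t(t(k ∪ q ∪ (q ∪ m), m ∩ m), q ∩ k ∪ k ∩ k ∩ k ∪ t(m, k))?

Expand:  t(m ∪ m ∪ q ∪ q, m ∪ m ∪ m) ∩ t(t(q, q), t(m, k)) ∩ t(t(q, q), t(m, k)) ∪ q ∩ t(q, q) ∪ q ∩ t(q, q) ∪ t(k ∩ k ∩ k ∩ q, t(m, q)) ∪ m ∩ t(q, q) ∪ t(m ∪ q ∪ q, t(q, q)) ∩ t(t(m, q), k ∩ k ∩ k ∩ m) ∪ t(t(k ∪ m ∪ q ∪ q, m ∩ m), k ∩ k ∩ k ∪ k ∩ q ∪ t(m, k))
Sort:  m ∩ t(q, q) ∪ q ∩ t(q, q) ∪ q ∩ t(q, q) ∪ t(k ∩ k ∩ k ∩ q, t(m, q)) ∪ t(m ∪ m ∪ q ∪ q, m ∪ m ∪ m) ∩ t(t(q, q), t(m, k)) ∩ t(t(q, q), t(m, k)) ∪ t(m ∪ q ∪ q, t(q, q)) ∩ t(t(m, q), k ∩ k ∩ k ∩ m) ∪ t(t(k ∪ m ∪ q ∪ q, m ∩ m), k ∩ k ∩ k ∪ k ∩ q ∪ t(m, k))

Answer: m ∩ t(q, q) ∪ q ∩ t(q, q) ∪ q ∩ t(q, q) ∪ t(k ∩ k ∩ k ∩ q, t(m, q)) ∪ t(m ∪ m ∪ q ∪ q, m ∪ m ∪ m) ∩ t(t(q, q), t(m, k)) ∩ t(t(q, q), t(m, k)) ∪ t(m ∪ q ∪ q, t(q, q)) ∩ t(t(m, q), k ∩ k ∩ k ∩ m) ∪ t(t(k ∪ m ∪ q ∪ q, m ∩ m), k ∩ k ∩ k ∪ k ∩ q ∪ t(m, k))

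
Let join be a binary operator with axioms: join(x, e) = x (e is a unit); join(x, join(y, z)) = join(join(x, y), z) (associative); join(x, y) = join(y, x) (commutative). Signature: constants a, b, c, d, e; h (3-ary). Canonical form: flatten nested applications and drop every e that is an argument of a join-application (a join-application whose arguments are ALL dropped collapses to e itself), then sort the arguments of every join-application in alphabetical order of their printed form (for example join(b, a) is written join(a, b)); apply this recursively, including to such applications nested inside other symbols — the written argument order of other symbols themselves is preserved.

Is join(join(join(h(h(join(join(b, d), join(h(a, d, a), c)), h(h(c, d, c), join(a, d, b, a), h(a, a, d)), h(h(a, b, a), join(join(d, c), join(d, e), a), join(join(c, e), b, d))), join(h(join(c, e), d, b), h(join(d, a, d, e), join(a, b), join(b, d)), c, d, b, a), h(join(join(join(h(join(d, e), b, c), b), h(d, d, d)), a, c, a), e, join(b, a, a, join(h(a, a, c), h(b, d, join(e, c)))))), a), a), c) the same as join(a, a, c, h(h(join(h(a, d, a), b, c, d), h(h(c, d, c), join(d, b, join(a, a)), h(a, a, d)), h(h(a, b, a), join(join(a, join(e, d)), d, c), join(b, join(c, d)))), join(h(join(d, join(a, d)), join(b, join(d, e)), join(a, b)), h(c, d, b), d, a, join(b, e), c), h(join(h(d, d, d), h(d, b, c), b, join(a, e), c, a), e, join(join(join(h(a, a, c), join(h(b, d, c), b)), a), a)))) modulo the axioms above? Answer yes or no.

Answer: no — join(a, a, c, h(h(join(b, c, d, h(a, d, a)), h(h(c, d, c), join(a, a, b, d), h(a, a, d)), h(h(a, b, a), join(a, c, d, d), join(b, c, d))), join(a, b, c, d, h(c, d, b), h(join(a, d, d), join(a, b), join(b, d))), h(join(a, a, b, c, h(d, b, c), h(d, d, d)), e, join(a, a, b, h(a, a, c), h(b, d, c))))) vs join(a, a, c, h(h(join(b, c, d, h(a, d, a)), h(h(c, d, c), join(a, a, b, d), h(a, a, d)), h(h(a, b, a), join(a, c, d, d), join(b, c, d))), join(a, b, c, d, h(c, d, b), h(join(a, d, d), join(b, d), join(a, b))), h(join(a, a, b, c, h(d, b, c), h(d, d, d)), e, join(a, a, b, h(a, a, c), h(b, d, c)))))

Derivation:
Left:  join(join(join(h(h(join(join(b, d), join(h(a, d, a), c)), h(h(c, d, c), join(a, d, b, a), h(a, a, d)), h(h(a, b, a), join(join(d, c), join(d, e), a), join(join(c, e), b, d))), join(h(join(c, e), d, b), h(join(d, a, d, e), join(a, b), join(b, d)), c, d, b, a), h(join(join(join(h(join(d, e), b, c), b), h(d, d, d)), a, c, a), e, join(b, a, a, join(h(a, a, c), h(b, d, join(e, c)))))), a), a), c)
  Merge nested applications:  join(h(h(join(join(b, d), join(h(a, d, a), c)), h(h(c, d, c), join(a, d, b, a), h(a, a, d)), h(h(a, b, a), join(join(d, c), join(d, e), a), join(join(c, e), b, d))), join(h(join(c, e), d, b), h(join(d, a, d, e), join(a, b), join(b, d)), c, d, b, a), h(join(join(join(h(join(d, e), b, c), b), h(d, d, d)), a, c, a), e, join(b, a, a, join(h(a, a, c), h(b, d, join(e, c)))))), a, a, c)
  Canonicalize subterm:  h(h(join(join(b, d), join(h(a, d, a), c)), h(h(c, d, c), join(a, d, b, a), h(a, a, d)), h(h(a, b, a), join(join(d, c), join(d, e), a), join(join(c, e), b, d))), join(h(join(c, e), d, b), h(join(d, a, d, e), join(a, b), join(b, d)), c, d, b, a), h(join(join(join(h(join(d, e), b, c), b), h(d, d, d)), a, c, a), e, join(b, a, a, join(h(a, a, c), h(b, d, join(e, c))))))  →  h(h(join(b, c, d, h(a, d, a)), h(h(c, d, c), join(a, a, b, d), h(a, a, d)), h(h(a, b, a), join(a, c, d, d), join(b, c, d))), join(a, b, c, d, h(c, d, b), h(join(a, d, d), join(a, b), join(b, d))), h(join(a, a, b, c, h(d, b, c), h(d, d, d)), e, join(a, a, b, h(a, a, c), h(b, d, c))))
  Sort arguments:  join(a, a, c, h(h(join(b, c, d, h(a, d, a)), h(h(c, d, c), join(a, a, b, d), h(a, a, d)), h(h(a, b, a), join(a, c, d, d), join(b, c, d))), join(a, b, c, d, h(c, d, b), h(join(a, d, d), join(a, b), join(b, d))), h(join(a, a, b, c, h(d, b, c), h(d, d, d)), e, join(a, a, b, h(a, a, c), h(b, d, c)))))
Right:  join(a, a, c, h(h(join(h(a, d, a), b, c, d), h(h(c, d, c), join(d, b, join(a, a)), h(a, a, d)), h(h(a, b, a), join(join(a, join(e, d)), d, c), join(b, join(c, d)))), join(h(join(d, join(a, d)), join(b, join(d, e)), join(a, b)), h(c, d, b), d, a, join(b, e), c), h(join(h(d, d, d), h(d, b, c), b, join(a, e), c, a), e, join(join(join(h(a, a, c), join(h(b, d, c), b)), a), a))))
  Inside:  h(h(join(h(a, d, a), b, c, d), h(h(c, d, c), join(d, b, join(a, a)), h(a, a, d)), h(h(a, b, a), join(join(a, join(e, d)), d, c), join(b, join(c, d)))), join(h(join(d, join(a, d)), join(b, join(d, e)), join(a, b)), h(c, d, b), d, a, join(b, e), c), h(join(h(d, d, d), h(d, b, c), b, join(a, e), c, a), e, join(join(join(h(a, a, c), join(h(b, d, c), b)), a), a)))  →  h(h(join(b, c, d, h(a, d, a)), h(h(c, d, c), join(a, a, b, d), h(a, a, d)), h(h(a, b, a), join(a, c, d, d), join(b, c, d))), join(a, b, c, d, h(c, d, b), h(join(a, d, d), join(b, d), join(a, b))), h(join(a, a, b, c, h(d, b, c), h(d, d, d)), e, join(a, a, b, h(a, a, c), h(b, d, c))))
  Order the arguments:  join(a, a, c, h(h(join(b, c, d, h(a, d, a)), h(h(c, d, c), join(a, a, b, d), h(a, a, d)), h(h(a, b, a), join(a, c, d, d), join(b, c, d))), join(a, b, c, d, h(c, d, b), h(join(a, d, d), join(b, d), join(a, b))), h(join(a, a, b, c, h(d, b, c), h(d, d, d)), e, join(a, a, b, h(a, a, c), h(b, d, c)))))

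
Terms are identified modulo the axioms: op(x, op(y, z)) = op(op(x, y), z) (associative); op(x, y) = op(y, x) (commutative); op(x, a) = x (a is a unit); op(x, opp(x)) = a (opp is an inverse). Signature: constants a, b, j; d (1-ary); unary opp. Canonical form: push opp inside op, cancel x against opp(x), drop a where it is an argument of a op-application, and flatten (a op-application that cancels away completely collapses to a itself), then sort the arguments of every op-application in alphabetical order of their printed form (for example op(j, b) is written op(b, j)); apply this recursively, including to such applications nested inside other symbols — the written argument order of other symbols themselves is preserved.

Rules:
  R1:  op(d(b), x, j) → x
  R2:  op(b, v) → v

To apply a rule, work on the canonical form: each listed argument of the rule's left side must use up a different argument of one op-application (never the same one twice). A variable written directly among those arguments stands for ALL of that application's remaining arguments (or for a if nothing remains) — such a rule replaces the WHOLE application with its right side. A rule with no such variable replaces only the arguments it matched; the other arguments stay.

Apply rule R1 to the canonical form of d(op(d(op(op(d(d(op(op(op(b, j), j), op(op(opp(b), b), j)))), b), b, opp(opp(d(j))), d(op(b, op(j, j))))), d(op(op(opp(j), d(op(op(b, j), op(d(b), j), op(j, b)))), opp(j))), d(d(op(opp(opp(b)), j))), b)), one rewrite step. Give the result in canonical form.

Answer: d(op(b, d(d(op(b, j))), d(op(b, b, d(d(op(b, j, j, j))), d(j), d(op(b, j, j)))), d(op(d(op(b, b, j, j)), opp(j), opp(j)))))

Derivation:
Canonical form:  d(op(b, d(d(op(b, j))), d(op(b, b, d(d(op(b, j, j, j))), d(j), d(op(b, j, j)))), d(op(d(op(b, b, d(b), j, j, j)), opp(j), opp(j)))))
Apply R1:  consuming d(b), j;  x := op(b, b, j, j)
The variable takes the whole remainder — replace the entire application.
Giving:  d(op(b, d(d(op(b, j))), d(op(b, b, d(d(op(b, j, j, j))), d(j), d(op(b, j, j)))), d(op(d(op(b, b, j, j)), opp(j), opp(j)))))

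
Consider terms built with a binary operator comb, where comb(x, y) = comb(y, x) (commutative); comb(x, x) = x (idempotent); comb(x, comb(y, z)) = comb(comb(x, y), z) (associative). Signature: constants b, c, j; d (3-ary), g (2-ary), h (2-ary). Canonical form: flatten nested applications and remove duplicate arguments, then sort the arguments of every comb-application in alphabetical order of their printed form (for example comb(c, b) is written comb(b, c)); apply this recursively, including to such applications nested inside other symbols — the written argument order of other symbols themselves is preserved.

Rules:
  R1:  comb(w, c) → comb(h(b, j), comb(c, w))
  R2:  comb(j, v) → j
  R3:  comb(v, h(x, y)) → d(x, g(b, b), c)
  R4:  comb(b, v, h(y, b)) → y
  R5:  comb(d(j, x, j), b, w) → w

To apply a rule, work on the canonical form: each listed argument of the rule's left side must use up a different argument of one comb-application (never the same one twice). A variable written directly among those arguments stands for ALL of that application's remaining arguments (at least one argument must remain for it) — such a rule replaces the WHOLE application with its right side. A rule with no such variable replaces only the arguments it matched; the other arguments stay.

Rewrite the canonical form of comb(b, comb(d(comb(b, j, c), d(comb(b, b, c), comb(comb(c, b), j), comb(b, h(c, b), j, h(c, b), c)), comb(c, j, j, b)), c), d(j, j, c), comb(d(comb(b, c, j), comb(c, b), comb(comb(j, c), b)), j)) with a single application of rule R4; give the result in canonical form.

Answer: comb(b, c, d(comb(b, c, j), comb(b, c), comb(b, c, j)), d(comb(b, c, j), d(comb(b, c), comb(b, c, j), c), comb(b, c, j)), d(j, j, c), j)

Derivation:
Canonical form:  comb(b, c, d(comb(b, c, j), comb(b, c), comb(b, c, j)), d(comb(b, c, j), d(comb(b, c), comb(b, c, j), comb(b, c, h(c, b), j)), comb(b, c, j)), d(j, j, c), j)
Match R4:  consume b, h(c, b);  v := comb(c, j), y := c
Every leftover argument binds to the variable; the entire application is replaced.
Result:  comb(b, c, d(comb(b, c, j), comb(b, c), comb(b, c, j)), d(comb(b, c, j), d(comb(b, c), comb(b, c, j), c), comb(b, c, j)), d(j, j, c), j)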